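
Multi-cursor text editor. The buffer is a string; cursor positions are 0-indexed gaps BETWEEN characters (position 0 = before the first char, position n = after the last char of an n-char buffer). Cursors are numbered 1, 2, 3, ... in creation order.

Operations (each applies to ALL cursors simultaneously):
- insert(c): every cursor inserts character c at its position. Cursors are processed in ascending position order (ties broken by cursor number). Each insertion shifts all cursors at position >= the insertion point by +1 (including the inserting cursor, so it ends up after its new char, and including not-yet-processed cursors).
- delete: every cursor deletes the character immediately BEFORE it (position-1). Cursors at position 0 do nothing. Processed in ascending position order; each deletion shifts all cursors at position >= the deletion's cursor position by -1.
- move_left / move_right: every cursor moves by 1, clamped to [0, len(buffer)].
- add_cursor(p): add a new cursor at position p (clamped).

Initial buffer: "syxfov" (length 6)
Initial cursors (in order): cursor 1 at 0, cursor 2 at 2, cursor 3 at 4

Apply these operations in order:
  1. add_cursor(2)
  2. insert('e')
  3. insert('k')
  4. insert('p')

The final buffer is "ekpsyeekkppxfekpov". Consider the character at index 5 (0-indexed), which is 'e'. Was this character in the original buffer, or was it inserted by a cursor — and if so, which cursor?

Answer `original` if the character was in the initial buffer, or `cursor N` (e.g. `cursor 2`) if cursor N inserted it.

After op 1 (add_cursor(2)): buffer="syxfov" (len 6), cursors c1@0 c2@2 c4@2 c3@4, authorship ......
After op 2 (insert('e')): buffer="esyeexfeov" (len 10), cursors c1@1 c2@5 c4@5 c3@8, authorship 1..24..3..
After op 3 (insert('k')): buffer="eksyeekkxfekov" (len 14), cursors c1@2 c2@8 c4@8 c3@12, authorship 11..2424..33..
After op 4 (insert('p')): buffer="ekpsyeekkppxfekpov" (len 18), cursors c1@3 c2@11 c4@11 c3@16, authorship 111..242424..333..
Authorship (.=original, N=cursor N): 1 1 1 . . 2 4 2 4 2 4 . . 3 3 3 . .
Index 5: author = 2

Answer: cursor 2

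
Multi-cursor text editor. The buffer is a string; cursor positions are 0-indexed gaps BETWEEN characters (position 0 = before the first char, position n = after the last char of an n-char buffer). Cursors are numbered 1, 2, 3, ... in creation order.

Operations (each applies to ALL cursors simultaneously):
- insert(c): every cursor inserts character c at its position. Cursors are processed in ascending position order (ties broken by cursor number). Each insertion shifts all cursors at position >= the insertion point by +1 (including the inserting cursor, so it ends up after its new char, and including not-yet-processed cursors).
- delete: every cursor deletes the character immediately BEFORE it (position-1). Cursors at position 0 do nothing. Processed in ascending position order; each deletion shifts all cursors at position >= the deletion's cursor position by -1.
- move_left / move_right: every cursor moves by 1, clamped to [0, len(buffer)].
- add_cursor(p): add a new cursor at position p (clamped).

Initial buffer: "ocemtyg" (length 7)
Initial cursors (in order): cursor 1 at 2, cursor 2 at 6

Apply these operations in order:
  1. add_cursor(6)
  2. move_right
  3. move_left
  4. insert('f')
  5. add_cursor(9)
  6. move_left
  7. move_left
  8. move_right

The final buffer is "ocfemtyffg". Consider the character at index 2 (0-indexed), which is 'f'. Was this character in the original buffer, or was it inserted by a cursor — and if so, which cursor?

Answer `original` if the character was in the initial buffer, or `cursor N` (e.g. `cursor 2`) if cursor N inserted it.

After op 1 (add_cursor(6)): buffer="ocemtyg" (len 7), cursors c1@2 c2@6 c3@6, authorship .......
After op 2 (move_right): buffer="ocemtyg" (len 7), cursors c1@3 c2@7 c3@7, authorship .......
After op 3 (move_left): buffer="ocemtyg" (len 7), cursors c1@2 c2@6 c3@6, authorship .......
After op 4 (insert('f')): buffer="ocfemtyffg" (len 10), cursors c1@3 c2@9 c3@9, authorship ..1....23.
After op 5 (add_cursor(9)): buffer="ocfemtyffg" (len 10), cursors c1@3 c2@9 c3@9 c4@9, authorship ..1....23.
After op 6 (move_left): buffer="ocfemtyffg" (len 10), cursors c1@2 c2@8 c3@8 c4@8, authorship ..1....23.
After op 7 (move_left): buffer="ocfemtyffg" (len 10), cursors c1@1 c2@7 c3@7 c4@7, authorship ..1....23.
After op 8 (move_right): buffer="ocfemtyffg" (len 10), cursors c1@2 c2@8 c3@8 c4@8, authorship ..1....23.
Authorship (.=original, N=cursor N): . . 1 . . . . 2 3 .
Index 2: author = 1

Answer: cursor 1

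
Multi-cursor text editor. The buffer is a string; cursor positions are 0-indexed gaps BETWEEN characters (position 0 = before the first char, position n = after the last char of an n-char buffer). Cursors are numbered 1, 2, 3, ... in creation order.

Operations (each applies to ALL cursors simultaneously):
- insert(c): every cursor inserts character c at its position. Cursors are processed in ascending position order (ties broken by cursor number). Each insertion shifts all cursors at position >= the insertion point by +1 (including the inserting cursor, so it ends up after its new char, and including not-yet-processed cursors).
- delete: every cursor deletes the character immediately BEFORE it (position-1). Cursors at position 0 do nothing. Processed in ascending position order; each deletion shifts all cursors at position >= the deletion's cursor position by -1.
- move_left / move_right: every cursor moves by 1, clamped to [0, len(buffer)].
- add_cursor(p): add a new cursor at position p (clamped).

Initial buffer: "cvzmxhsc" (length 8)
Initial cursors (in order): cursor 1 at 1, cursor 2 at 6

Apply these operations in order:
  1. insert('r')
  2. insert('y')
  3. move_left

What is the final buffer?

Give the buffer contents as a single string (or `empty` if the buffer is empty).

Answer: cryvzmxhrysc

Derivation:
After op 1 (insert('r')): buffer="crvzmxhrsc" (len 10), cursors c1@2 c2@8, authorship .1.....2..
After op 2 (insert('y')): buffer="cryvzmxhrysc" (len 12), cursors c1@3 c2@10, authorship .11.....22..
After op 3 (move_left): buffer="cryvzmxhrysc" (len 12), cursors c1@2 c2@9, authorship .11.....22..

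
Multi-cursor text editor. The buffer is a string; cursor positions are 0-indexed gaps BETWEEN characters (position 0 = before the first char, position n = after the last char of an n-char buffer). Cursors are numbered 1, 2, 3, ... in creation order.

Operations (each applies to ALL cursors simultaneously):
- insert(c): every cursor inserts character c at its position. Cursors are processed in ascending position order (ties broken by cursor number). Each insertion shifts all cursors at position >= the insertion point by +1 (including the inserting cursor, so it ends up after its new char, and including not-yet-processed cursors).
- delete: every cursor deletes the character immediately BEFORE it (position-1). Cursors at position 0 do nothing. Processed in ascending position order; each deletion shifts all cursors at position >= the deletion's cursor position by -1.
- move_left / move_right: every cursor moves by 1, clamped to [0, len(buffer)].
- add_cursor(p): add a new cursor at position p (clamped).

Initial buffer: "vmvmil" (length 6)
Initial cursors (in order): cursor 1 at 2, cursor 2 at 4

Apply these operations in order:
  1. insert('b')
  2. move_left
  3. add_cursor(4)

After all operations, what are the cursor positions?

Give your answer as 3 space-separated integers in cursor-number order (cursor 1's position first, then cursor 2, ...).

Answer: 2 5 4

Derivation:
After op 1 (insert('b')): buffer="vmbvmbil" (len 8), cursors c1@3 c2@6, authorship ..1..2..
After op 2 (move_left): buffer="vmbvmbil" (len 8), cursors c1@2 c2@5, authorship ..1..2..
After op 3 (add_cursor(4)): buffer="vmbvmbil" (len 8), cursors c1@2 c3@4 c2@5, authorship ..1..2..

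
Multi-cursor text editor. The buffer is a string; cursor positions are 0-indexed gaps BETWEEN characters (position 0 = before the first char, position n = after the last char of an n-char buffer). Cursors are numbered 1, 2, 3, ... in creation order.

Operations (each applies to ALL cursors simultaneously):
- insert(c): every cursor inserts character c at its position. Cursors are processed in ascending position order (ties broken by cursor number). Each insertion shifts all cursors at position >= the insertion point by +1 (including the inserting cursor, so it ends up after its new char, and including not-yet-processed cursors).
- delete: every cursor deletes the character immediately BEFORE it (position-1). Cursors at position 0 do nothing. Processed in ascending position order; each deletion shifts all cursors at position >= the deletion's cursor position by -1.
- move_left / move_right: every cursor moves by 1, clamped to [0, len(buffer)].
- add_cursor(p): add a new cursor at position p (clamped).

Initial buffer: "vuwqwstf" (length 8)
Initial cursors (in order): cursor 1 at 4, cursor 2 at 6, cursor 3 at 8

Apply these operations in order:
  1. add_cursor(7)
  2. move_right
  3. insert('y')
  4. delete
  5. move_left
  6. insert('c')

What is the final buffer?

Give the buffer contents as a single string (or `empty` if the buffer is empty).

After op 1 (add_cursor(7)): buffer="vuwqwstf" (len 8), cursors c1@4 c2@6 c4@7 c3@8, authorship ........
After op 2 (move_right): buffer="vuwqwstf" (len 8), cursors c1@5 c2@7 c3@8 c4@8, authorship ........
After op 3 (insert('y')): buffer="vuwqwystyfyy" (len 12), cursors c1@6 c2@9 c3@12 c4@12, authorship .....1..2.34
After op 4 (delete): buffer="vuwqwstf" (len 8), cursors c1@5 c2@7 c3@8 c4@8, authorship ........
After op 5 (move_left): buffer="vuwqwstf" (len 8), cursors c1@4 c2@6 c3@7 c4@7, authorship ........
After op 6 (insert('c')): buffer="vuwqcwsctccf" (len 12), cursors c1@5 c2@8 c3@11 c4@11, authorship ....1..2.34.

Answer: vuwqcwsctccf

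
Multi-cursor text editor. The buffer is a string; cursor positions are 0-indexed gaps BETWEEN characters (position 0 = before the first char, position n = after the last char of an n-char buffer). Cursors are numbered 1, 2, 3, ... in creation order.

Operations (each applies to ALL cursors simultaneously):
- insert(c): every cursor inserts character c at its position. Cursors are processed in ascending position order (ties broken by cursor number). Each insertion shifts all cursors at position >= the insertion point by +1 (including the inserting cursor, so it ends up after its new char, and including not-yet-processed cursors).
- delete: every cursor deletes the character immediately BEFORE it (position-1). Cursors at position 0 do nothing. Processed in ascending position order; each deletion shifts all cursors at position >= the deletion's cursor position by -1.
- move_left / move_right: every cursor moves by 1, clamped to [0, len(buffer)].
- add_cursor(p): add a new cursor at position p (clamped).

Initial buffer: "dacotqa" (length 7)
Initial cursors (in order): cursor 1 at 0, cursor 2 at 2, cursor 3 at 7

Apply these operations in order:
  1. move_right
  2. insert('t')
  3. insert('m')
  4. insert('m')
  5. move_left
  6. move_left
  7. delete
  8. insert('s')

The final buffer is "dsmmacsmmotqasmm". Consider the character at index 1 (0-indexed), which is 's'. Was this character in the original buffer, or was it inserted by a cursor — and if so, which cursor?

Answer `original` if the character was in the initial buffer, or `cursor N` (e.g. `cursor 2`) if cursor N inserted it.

Answer: cursor 1

Derivation:
After op 1 (move_right): buffer="dacotqa" (len 7), cursors c1@1 c2@3 c3@7, authorship .......
After op 2 (insert('t')): buffer="dtactotqat" (len 10), cursors c1@2 c2@5 c3@10, authorship .1..2....3
After op 3 (insert('m')): buffer="dtmactmotqatm" (len 13), cursors c1@3 c2@7 c3@13, authorship .11..22....33
After op 4 (insert('m')): buffer="dtmmactmmotqatmm" (len 16), cursors c1@4 c2@9 c3@16, authorship .111..222....333
After op 5 (move_left): buffer="dtmmactmmotqatmm" (len 16), cursors c1@3 c2@8 c3@15, authorship .111..222....333
After op 6 (move_left): buffer="dtmmactmmotqatmm" (len 16), cursors c1@2 c2@7 c3@14, authorship .111..222....333
After op 7 (delete): buffer="dmmacmmotqamm" (len 13), cursors c1@1 c2@5 c3@11, authorship .11..22....33
After op 8 (insert('s')): buffer="dsmmacsmmotqasmm" (len 16), cursors c1@2 c2@7 c3@14, authorship .111..222....333
Authorship (.=original, N=cursor N): . 1 1 1 . . 2 2 2 . . . . 3 3 3
Index 1: author = 1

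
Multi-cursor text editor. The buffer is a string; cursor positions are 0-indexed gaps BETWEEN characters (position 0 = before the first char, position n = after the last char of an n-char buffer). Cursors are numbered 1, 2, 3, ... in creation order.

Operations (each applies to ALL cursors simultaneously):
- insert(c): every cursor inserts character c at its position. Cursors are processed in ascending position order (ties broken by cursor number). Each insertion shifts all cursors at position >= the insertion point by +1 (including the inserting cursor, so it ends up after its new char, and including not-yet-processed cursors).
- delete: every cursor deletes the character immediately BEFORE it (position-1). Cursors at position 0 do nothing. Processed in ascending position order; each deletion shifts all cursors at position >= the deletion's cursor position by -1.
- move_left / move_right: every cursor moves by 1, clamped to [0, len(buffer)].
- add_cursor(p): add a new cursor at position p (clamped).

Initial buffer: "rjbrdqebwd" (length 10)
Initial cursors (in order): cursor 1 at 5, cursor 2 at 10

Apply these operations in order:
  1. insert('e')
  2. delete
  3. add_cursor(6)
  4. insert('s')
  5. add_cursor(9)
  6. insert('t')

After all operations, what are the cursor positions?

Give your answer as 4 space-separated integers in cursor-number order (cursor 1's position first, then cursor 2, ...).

Answer: 7 17 10 12

Derivation:
After op 1 (insert('e')): buffer="rjbrdeqebwde" (len 12), cursors c1@6 c2@12, authorship .....1.....2
After op 2 (delete): buffer="rjbrdqebwd" (len 10), cursors c1@5 c2@10, authorship ..........
After op 3 (add_cursor(6)): buffer="rjbrdqebwd" (len 10), cursors c1@5 c3@6 c2@10, authorship ..........
After op 4 (insert('s')): buffer="rjbrdsqsebwds" (len 13), cursors c1@6 c3@8 c2@13, authorship .....1.3....2
After op 5 (add_cursor(9)): buffer="rjbrdsqsebwds" (len 13), cursors c1@6 c3@8 c4@9 c2@13, authorship .....1.3....2
After op 6 (insert('t')): buffer="rjbrdstqstetbwdst" (len 17), cursors c1@7 c3@10 c4@12 c2@17, authorship .....11.33.4...22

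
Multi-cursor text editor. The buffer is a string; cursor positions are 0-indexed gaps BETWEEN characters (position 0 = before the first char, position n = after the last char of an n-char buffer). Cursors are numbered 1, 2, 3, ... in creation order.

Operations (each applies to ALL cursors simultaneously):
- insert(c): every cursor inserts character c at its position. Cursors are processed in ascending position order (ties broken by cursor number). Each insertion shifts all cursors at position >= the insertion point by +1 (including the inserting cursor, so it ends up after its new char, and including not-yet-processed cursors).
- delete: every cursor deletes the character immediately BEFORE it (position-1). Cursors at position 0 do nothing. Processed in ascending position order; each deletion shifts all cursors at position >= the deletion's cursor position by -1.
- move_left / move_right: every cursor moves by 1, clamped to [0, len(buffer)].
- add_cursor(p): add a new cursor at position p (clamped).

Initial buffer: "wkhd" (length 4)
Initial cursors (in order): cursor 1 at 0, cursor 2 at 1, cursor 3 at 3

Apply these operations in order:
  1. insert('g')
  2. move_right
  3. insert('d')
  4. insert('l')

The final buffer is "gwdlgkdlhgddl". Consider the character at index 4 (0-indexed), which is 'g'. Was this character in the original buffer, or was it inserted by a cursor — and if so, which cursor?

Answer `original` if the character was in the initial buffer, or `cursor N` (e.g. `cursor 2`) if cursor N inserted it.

After op 1 (insert('g')): buffer="gwgkhgd" (len 7), cursors c1@1 c2@3 c3@6, authorship 1.2..3.
After op 2 (move_right): buffer="gwgkhgd" (len 7), cursors c1@2 c2@4 c3@7, authorship 1.2..3.
After op 3 (insert('d')): buffer="gwdgkdhgdd" (len 10), cursors c1@3 c2@6 c3@10, authorship 1.12.2.3.3
After op 4 (insert('l')): buffer="gwdlgkdlhgddl" (len 13), cursors c1@4 c2@8 c3@13, authorship 1.112.22.3.33
Authorship (.=original, N=cursor N): 1 . 1 1 2 . 2 2 . 3 . 3 3
Index 4: author = 2

Answer: cursor 2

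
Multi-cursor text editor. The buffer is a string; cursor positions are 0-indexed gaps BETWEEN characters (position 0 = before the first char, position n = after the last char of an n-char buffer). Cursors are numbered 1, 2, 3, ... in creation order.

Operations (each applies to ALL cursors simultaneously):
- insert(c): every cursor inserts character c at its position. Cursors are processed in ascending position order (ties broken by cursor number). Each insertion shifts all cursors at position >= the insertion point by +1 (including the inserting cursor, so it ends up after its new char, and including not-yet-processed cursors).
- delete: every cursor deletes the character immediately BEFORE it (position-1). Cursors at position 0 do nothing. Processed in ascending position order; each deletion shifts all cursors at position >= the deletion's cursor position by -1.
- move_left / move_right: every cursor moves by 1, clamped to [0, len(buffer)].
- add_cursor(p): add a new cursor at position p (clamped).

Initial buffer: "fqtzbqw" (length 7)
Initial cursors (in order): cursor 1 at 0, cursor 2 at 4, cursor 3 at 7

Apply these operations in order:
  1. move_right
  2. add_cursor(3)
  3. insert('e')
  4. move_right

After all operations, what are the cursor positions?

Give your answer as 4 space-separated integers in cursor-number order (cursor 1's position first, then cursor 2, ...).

Answer: 3 9 11 6

Derivation:
After op 1 (move_right): buffer="fqtzbqw" (len 7), cursors c1@1 c2@5 c3@7, authorship .......
After op 2 (add_cursor(3)): buffer="fqtzbqw" (len 7), cursors c1@1 c4@3 c2@5 c3@7, authorship .......
After op 3 (insert('e')): buffer="feqtezbeqwe" (len 11), cursors c1@2 c4@5 c2@8 c3@11, authorship .1..4..2..3
After op 4 (move_right): buffer="feqtezbeqwe" (len 11), cursors c1@3 c4@6 c2@9 c3@11, authorship .1..4..2..3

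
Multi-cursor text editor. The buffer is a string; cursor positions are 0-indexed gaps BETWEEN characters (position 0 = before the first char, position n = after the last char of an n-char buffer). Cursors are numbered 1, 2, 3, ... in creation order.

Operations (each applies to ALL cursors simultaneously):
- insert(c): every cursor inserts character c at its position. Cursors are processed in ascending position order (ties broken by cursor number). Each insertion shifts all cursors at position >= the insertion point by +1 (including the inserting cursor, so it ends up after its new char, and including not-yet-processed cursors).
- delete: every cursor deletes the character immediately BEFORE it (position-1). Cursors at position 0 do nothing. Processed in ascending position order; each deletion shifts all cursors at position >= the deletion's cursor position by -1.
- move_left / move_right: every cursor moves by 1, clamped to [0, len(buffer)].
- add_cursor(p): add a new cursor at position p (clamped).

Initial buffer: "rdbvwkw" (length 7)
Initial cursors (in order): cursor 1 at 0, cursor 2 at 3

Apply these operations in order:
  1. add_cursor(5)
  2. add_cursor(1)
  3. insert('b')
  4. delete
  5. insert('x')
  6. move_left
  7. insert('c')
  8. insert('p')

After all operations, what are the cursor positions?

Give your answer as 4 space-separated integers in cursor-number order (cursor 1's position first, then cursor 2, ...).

After op 1 (add_cursor(5)): buffer="rdbvwkw" (len 7), cursors c1@0 c2@3 c3@5, authorship .......
After op 2 (add_cursor(1)): buffer="rdbvwkw" (len 7), cursors c1@0 c4@1 c2@3 c3@5, authorship .......
After op 3 (insert('b')): buffer="brbdbbvwbkw" (len 11), cursors c1@1 c4@3 c2@6 c3@9, authorship 1.4..2..3..
After op 4 (delete): buffer="rdbvwkw" (len 7), cursors c1@0 c4@1 c2@3 c3@5, authorship .......
After op 5 (insert('x')): buffer="xrxdbxvwxkw" (len 11), cursors c1@1 c4@3 c2@6 c3@9, authorship 1.4..2..3..
After op 6 (move_left): buffer="xrxdbxvwxkw" (len 11), cursors c1@0 c4@2 c2@5 c3@8, authorship 1.4..2..3..
After op 7 (insert('c')): buffer="cxrcxdbcxvwcxkw" (len 15), cursors c1@1 c4@4 c2@8 c3@12, authorship 11.44..22..33..
After op 8 (insert('p')): buffer="cpxrcpxdbcpxvwcpxkw" (len 19), cursors c1@2 c4@6 c2@11 c3@16, authorship 111.444..222..333..

Answer: 2 11 16 6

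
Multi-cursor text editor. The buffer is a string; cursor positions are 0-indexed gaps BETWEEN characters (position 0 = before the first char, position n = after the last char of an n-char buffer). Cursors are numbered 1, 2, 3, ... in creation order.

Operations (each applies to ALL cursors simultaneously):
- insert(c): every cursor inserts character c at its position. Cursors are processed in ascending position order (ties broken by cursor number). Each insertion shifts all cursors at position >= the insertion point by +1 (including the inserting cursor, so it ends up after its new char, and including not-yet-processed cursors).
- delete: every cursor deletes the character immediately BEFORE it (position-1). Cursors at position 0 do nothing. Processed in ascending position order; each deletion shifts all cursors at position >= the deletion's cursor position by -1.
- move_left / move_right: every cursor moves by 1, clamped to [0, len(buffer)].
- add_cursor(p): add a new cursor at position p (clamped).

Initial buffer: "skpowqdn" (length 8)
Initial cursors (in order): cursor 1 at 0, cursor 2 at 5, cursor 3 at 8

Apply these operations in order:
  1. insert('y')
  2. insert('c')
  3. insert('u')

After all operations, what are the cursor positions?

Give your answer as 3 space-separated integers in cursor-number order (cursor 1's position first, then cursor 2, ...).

Answer: 3 11 17

Derivation:
After op 1 (insert('y')): buffer="yskpowyqdny" (len 11), cursors c1@1 c2@7 c3@11, authorship 1.....2...3
After op 2 (insert('c')): buffer="ycskpowycqdnyc" (len 14), cursors c1@2 c2@9 c3@14, authorship 11.....22...33
After op 3 (insert('u')): buffer="ycuskpowycuqdnycu" (len 17), cursors c1@3 c2@11 c3@17, authorship 111.....222...333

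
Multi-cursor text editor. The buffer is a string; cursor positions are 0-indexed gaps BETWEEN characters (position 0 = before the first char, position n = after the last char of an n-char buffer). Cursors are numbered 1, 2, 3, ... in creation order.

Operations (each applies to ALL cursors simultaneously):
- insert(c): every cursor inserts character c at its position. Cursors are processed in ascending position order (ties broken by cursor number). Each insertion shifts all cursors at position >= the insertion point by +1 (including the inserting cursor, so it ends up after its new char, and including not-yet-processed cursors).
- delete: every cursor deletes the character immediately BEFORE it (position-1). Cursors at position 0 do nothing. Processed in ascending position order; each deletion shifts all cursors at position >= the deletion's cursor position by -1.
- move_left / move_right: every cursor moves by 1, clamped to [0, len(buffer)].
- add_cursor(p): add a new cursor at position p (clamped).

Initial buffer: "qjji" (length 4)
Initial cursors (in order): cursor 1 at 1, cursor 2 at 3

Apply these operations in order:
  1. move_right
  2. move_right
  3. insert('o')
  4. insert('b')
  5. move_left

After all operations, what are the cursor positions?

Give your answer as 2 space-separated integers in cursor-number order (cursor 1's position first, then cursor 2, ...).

Answer: 4 7

Derivation:
After op 1 (move_right): buffer="qjji" (len 4), cursors c1@2 c2@4, authorship ....
After op 2 (move_right): buffer="qjji" (len 4), cursors c1@3 c2@4, authorship ....
After op 3 (insert('o')): buffer="qjjoio" (len 6), cursors c1@4 c2@6, authorship ...1.2
After op 4 (insert('b')): buffer="qjjobiob" (len 8), cursors c1@5 c2@8, authorship ...11.22
After op 5 (move_left): buffer="qjjobiob" (len 8), cursors c1@4 c2@7, authorship ...11.22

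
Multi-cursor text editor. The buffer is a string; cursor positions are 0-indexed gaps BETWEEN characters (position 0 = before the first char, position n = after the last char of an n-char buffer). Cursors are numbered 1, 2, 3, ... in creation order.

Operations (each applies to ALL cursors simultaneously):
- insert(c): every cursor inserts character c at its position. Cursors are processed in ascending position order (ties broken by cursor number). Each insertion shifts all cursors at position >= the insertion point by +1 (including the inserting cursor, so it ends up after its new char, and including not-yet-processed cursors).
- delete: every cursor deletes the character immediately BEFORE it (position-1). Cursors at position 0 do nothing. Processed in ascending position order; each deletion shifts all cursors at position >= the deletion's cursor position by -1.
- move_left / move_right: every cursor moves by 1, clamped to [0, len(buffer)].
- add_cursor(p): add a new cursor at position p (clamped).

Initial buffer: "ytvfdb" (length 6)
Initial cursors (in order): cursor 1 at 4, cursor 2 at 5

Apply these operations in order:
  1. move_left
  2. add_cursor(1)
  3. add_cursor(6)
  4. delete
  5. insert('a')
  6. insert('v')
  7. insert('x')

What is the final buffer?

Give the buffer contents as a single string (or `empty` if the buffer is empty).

Answer: avxtaavvxxdavx

Derivation:
After op 1 (move_left): buffer="ytvfdb" (len 6), cursors c1@3 c2@4, authorship ......
After op 2 (add_cursor(1)): buffer="ytvfdb" (len 6), cursors c3@1 c1@3 c2@4, authorship ......
After op 3 (add_cursor(6)): buffer="ytvfdb" (len 6), cursors c3@1 c1@3 c2@4 c4@6, authorship ......
After op 4 (delete): buffer="td" (len 2), cursors c3@0 c1@1 c2@1 c4@2, authorship ..
After op 5 (insert('a')): buffer="ataada" (len 6), cursors c3@1 c1@4 c2@4 c4@6, authorship 3.12.4
After op 6 (insert('v')): buffer="avtaavvdav" (len 10), cursors c3@2 c1@7 c2@7 c4@10, authorship 33.1212.44
After op 7 (insert('x')): buffer="avxtaavvxxdavx" (len 14), cursors c3@3 c1@10 c2@10 c4@14, authorship 333.121212.444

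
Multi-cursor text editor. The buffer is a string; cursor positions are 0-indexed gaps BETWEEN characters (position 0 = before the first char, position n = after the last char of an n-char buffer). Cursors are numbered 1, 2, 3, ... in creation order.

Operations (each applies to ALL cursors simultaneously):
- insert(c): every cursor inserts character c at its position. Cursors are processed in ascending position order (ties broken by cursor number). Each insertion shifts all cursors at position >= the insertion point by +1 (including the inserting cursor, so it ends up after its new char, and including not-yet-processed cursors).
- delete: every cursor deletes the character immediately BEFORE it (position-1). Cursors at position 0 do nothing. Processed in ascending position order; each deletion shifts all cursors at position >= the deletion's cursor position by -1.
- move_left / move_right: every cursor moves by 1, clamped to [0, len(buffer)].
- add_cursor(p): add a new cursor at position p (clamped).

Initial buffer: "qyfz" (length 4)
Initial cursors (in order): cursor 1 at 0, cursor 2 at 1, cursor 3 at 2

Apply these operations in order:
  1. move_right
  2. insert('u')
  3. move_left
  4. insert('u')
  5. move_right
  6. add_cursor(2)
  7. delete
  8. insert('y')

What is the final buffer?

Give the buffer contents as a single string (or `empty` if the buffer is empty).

Answer: qyyyuyfuyz

Derivation:
After op 1 (move_right): buffer="qyfz" (len 4), cursors c1@1 c2@2 c3@3, authorship ....
After op 2 (insert('u')): buffer="quyufuz" (len 7), cursors c1@2 c2@4 c3@6, authorship .1.2.3.
After op 3 (move_left): buffer="quyufuz" (len 7), cursors c1@1 c2@3 c3@5, authorship .1.2.3.
After op 4 (insert('u')): buffer="quuyuufuuz" (len 10), cursors c1@2 c2@5 c3@8, authorship .11.22.33.
After op 5 (move_right): buffer="quuyuufuuz" (len 10), cursors c1@3 c2@6 c3@9, authorship .11.22.33.
After op 6 (add_cursor(2)): buffer="quuyuufuuz" (len 10), cursors c4@2 c1@3 c2@6 c3@9, authorship .11.22.33.
After op 7 (delete): buffer="qyufuz" (len 6), cursors c1@1 c4@1 c2@3 c3@5, authorship ..2.3.
After op 8 (insert('y')): buffer="qyyyuyfuyz" (len 10), cursors c1@3 c4@3 c2@6 c3@9, authorship .14.22.33.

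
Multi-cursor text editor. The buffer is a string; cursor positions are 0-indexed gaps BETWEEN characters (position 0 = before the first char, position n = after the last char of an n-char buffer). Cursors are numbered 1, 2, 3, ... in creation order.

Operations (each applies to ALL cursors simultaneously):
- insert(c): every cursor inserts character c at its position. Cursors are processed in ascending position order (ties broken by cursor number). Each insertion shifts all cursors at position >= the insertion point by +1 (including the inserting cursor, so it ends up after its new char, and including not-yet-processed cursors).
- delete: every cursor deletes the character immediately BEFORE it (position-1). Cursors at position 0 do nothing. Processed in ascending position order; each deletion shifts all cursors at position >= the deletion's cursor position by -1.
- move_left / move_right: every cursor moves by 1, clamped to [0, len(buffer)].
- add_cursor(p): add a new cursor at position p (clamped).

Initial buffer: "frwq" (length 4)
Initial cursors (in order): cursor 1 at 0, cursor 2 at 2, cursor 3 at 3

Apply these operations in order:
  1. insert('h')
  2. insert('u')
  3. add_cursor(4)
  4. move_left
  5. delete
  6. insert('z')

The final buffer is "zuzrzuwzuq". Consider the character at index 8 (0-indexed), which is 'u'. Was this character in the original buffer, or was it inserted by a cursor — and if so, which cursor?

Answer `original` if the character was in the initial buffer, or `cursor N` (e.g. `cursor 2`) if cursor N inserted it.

Answer: cursor 3

Derivation:
After op 1 (insert('h')): buffer="hfrhwhq" (len 7), cursors c1@1 c2@4 c3@6, authorship 1..2.3.
After op 2 (insert('u')): buffer="hufrhuwhuq" (len 10), cursors c1@2 c2@6 c3@9, authorship 11..22.33.
After op 3 (add_cursor(4)): buffer="hufrhuwhuq" (len 10), cursors c1@2 c4@4 c2@6 c3@9, authorship 11..22.33.
After op 4 (move_left): buffer="hufrhuwhuq" (len 10), cursors c1@1 c4@3 c2@5 c3@8, authorship 11..22.33.
After op 5 (delete): buffer="uruwuq" (len 6), cursors c1@0 c4@1 c2@2 c3@4, authorship 1.2.3.
After op 6 (insert('z')): buffer="zuzrzuwzuq" (len 10), cursors c1@1 c4@3 c2@5 c3@8, authorship 114.22.33.
Authorship (.=original, N=cursor N): 1 1 4 . 2 2 . 3 3 .
Index 8: author = 3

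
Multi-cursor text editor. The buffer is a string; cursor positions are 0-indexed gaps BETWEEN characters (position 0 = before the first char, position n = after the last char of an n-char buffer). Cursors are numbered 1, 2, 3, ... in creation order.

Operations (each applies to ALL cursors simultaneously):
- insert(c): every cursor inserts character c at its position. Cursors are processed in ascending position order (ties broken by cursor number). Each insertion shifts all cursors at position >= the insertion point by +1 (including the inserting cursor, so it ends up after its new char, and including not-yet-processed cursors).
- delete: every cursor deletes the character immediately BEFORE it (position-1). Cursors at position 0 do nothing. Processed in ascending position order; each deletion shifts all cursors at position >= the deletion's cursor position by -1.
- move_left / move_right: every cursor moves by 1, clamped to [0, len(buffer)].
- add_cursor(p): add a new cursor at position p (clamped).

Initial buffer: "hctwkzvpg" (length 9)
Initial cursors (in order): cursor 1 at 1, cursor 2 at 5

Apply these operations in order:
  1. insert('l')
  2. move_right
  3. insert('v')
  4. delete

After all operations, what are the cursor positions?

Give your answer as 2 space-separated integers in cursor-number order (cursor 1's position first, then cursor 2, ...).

Answer: 3 8

Derivation:
After op 1 (insert('l')): buffer="hlctwklzvpg" (len 11), cursors c1@2 c2@7, authorship .1....2....
After op 2 (move_right): buffer="hlctwklzvpg" (len 11), cursors c1@3 c2@8, authorship .1....2....
After op 3 (insert('v')): buffer="hlcvtwklzvvpg" (len 13), cursors c1@4 c2@10, authorship .1.1...2.2...
After op 4 (delete): buffer="hlctwklzvpg" (len 11), cursors c1@3 c2@8, authorship .1....2....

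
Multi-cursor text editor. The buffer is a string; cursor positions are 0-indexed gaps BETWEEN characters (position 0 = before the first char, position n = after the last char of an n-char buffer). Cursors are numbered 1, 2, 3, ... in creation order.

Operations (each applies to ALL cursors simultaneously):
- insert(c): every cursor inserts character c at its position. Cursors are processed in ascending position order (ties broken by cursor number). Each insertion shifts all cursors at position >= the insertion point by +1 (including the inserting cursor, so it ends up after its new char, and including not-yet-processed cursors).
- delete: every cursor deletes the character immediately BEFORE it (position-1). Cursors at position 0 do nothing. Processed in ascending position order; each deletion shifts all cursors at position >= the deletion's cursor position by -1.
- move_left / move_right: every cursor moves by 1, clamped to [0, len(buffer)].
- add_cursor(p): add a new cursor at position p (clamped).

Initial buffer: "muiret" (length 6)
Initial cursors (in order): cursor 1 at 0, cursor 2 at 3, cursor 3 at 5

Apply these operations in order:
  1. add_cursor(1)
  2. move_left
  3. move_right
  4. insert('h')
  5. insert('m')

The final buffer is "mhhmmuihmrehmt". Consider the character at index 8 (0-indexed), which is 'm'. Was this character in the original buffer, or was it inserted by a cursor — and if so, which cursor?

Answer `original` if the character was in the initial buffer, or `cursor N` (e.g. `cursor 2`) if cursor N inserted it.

Answer: cursor 2

Derivation:
After op 1 (add_cursor(1)): buffer="muiret" (len 6), cursors c1@0 c4@1 c2@3 c3@5, authorship ......
After op 2 (move_left): buffer="muiret" (len 6), cursors c1@0 c4@0 c2@2 c3@4, authorship ......
After op 3 (move_right): buffer="muiret" (len 6), cursors c1@1 c4@1 c2@3 c3@5, authorship ......
After op 4 (insert('h')): buffer="mhhuihreht" (len 10), cursors c1@3 c4@3 c2@6 c3@9, authorship .14..2..3.
After op 5 (insert('m')): buffer="mhhmmuihmrehmt" (len 14), cursors c1@5 c4@5 c2@9 c3@13, authorship .1414..22..33.
Authorship (.=original, N=cursor N): . 1 4 1 4 . . 2 2 . . 3 3 .
Index 8: author = 2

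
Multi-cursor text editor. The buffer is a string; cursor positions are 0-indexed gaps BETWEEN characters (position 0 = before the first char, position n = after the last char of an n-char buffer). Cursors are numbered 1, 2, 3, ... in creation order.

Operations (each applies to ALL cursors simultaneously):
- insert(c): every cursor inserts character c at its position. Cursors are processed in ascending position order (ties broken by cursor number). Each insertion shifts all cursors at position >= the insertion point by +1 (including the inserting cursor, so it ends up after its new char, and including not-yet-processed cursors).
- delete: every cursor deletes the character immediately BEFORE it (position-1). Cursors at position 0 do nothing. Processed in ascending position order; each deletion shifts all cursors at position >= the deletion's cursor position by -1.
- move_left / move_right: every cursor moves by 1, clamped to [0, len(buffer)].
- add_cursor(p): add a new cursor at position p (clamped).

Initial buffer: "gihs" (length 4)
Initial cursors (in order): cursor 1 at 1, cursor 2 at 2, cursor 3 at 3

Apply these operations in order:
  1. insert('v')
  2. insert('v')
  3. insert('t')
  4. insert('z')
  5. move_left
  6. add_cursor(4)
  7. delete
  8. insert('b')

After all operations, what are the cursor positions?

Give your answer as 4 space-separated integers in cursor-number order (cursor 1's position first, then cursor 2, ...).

Answer: 4 9 14 4

Derivation:
After op 1 (insert('v')): buffer="gvivhvs" (len 7), cursors c1@2 c2@4 c3@6, authorship .1.2.3.
After op 2 (insert('v')): buffer="gvvivvhvvs" (len 10), cursors c1@3 c2@6 c3@9, authorship .11.22.33.
After op 3 (insert('t')): buffer="gvvtivvthvvts" (len 13), cursors c1@4 c2@8 c3@12, authorship .111.222.333.
After op 4 (insert('z')): buffer="gvvtzivvtzhvvtzs" (len 16), cursors c1@5 c2@10 c3@15, authorship .1111.2222.3333.
After op 5 (move_left): buffer="gvvtzivvtzhvvtzs" (len 16), cursors c1@4 c2@9 c3@14, authorship .1111.2222.3333.
After op 6 (add_cursor(4)): buffer="gvvtzivvtzhvvtzs" (len 16), cursors c1@4 c4@4 c2@9 c3@14, authorship .1111.2222.3333.
After op 7 (delete): buffer="gvzivvzhvvzs" (len 12), cursors c1@2 c4@2 c2@6 c3@10, authorship .11.222.333.
After op 8 (insert('b')): buffer="gvbbzivvbzhvvbzs" (len 16), cursors c1@4 c4@4 c2@9 c3@14, authorship .1141.2222.3333.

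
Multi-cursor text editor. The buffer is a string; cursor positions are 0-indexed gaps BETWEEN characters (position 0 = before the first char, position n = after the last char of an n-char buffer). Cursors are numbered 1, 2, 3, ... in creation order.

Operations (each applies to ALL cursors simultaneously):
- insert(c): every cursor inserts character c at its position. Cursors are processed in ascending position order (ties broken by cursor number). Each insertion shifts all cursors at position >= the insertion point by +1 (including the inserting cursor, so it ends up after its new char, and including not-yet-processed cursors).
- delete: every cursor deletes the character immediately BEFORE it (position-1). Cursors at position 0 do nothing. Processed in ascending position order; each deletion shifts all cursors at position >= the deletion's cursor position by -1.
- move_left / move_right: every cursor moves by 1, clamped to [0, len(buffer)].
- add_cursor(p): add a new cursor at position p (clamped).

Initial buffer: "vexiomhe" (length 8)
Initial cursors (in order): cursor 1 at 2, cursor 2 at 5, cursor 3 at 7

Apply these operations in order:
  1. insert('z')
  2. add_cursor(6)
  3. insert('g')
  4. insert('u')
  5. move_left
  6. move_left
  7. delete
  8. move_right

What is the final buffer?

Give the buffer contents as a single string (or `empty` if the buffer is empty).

After op 1 (insert('z')): buffer="vezxiozmhze" (len 11), cursors c1@3 c2@7 c3@10, authorship ..1...2..3.
After op 2 (add_cursor(6)): buffer="vezxiozmhze" (len 11), cursors c1@3 c4@6 c2@7 c3@10, authorship ..1...2..3.
After op 3 (insert('g')): buffer="vezgxiogzgmhzge" (len 15), cursors c1@4 c4@8 c2@10 c3@14, authorship ..11...422..33.
After op 4 (insert('u')): buffer="vezguxioguzgumhzgue" (len 19), cursors c1@5 c4@10 c2@13 c3@18, authorship ..111...44222..333.
After op 5 (move_left): buffer="vezguxioguzgumhzgue" (len 19), cursors c1@4 c4@9 c2@12 c3@17, authorship ..111...44222..333.
After op 6 (move_left): buffer="vezguxioguzgumhzgue" (len 19), cursors c1@3 c4@8 c2@11 c3@16, authorship ..111...44222..333.
After op 7 (delete): buffer="veguxigugumhgue" (len 15), cursors c1@2 c4@6 c2@8 c3@12, authorship ..11..4422..33.
After op 8 (move_right): buffer="veguxigugumhgue" (len 15), cursors c1@3 c4@7 c2@9 c3@13, authorship ..11..4422..33.

Answer: veguxigugumhgue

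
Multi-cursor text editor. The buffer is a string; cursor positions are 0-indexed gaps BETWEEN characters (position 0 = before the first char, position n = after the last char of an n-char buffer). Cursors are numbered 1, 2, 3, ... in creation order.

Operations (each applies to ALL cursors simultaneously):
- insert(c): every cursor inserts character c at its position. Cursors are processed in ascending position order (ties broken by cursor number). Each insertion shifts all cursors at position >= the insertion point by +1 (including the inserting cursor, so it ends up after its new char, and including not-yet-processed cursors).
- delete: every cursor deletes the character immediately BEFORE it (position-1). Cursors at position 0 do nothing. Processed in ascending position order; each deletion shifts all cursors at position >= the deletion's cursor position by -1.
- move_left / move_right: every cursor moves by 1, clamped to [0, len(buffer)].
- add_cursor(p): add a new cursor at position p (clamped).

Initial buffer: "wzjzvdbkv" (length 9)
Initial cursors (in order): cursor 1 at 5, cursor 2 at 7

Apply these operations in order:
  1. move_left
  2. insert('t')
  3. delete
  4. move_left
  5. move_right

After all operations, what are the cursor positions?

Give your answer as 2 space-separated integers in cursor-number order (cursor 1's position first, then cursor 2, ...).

After op 1 (move_left): buffer="wzjzvdbkv" (len 9), cursors c1@4 c2@6, authorship .........
After op 2 (insert('t')): buffer="wzjztvdtbkv" (len 11), cursors c1@5 c2@8, authorship ....1..2...
After op 3 (delete): buffer="wzjzvdbkv" (len 9), cursors c1@4 c2@6, authorship .........
After op 4 (move_left): buffer="wzjzvdbkv" (len 9), cursors c1@3 c2@5, authorship .........
After op 5 (move_right): buffer="wzjzvdbkv" (len 9), cursors c1@4 c2@6, authorship .........

Answer: 4 6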